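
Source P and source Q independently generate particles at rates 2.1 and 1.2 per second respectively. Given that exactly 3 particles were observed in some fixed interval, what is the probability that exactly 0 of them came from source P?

0.0481

Given the total, each event is independently from source P with probability p = λ_P/(λ_P+λ_Q) = 2.1/3.3 ≈ 0.6364.
So K ~ Binomial(3, 2.1/3.3): P(K = 0) = C(3,0) · (2.1/3.3)^0 · (1.2/3.3)^3 ≈ 0.0481.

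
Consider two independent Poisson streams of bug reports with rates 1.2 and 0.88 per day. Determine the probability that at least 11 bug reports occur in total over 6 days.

0.7010

Independent Poisson processes superpose: combined rate λ = 1.2 + 0.88 = 2.08 per day.
Over the interval, μ = 2.08 × 6 = 12.48 (6 days).
P(N ≥ 11) = 1 − P(N ≤ 10) ≈ 0.7010.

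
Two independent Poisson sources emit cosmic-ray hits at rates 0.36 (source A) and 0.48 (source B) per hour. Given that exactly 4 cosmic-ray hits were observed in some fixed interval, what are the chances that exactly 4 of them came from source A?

Given the total, each event is independently from source A with probability p = λ_A/(λ_A+λ_B) = 0.36/0.84 ≈ 0.4286.
So K ~ Binomial(4, 0.36/0.84): P(K = 4) = C(4,4) · (0.36/0.84)^4 · (0.48/0.84)^0 ≈ 0.0337.

0.0337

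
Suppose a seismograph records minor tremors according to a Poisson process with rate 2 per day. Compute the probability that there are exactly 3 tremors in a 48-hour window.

Over the interval, μ = 2 × 2 = 4 (a 48-hour window = 2 days).
P(N = 3) = e^(−μ) μ^3/3! = e^(−4) · 4^3/6 ≈ 0.1954.

0.1954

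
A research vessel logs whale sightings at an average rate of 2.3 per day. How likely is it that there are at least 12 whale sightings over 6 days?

Over the interval, μ = 2.3 × 6 = 13.8 (6 days).
P(N ≥ 12) = 1 − P(N ≤ 11) = 1 − Σ_{j=0}^{11} e^(−μ) μ^j/j! ≈ 0.7227.

0.7227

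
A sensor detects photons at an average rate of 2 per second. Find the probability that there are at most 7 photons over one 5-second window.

Over the interval, μ = 2 × 5 = 10 (a 5-second window = 5 seconds).
P(N ≤ 7) = Σ_{j=0}^{7} e^(−μ) μ^j/j! ≈ 0.2202.

0.2202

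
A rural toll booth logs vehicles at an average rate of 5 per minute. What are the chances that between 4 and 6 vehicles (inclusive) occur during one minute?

With mean μ = 5 per minute,
P(4 ≤ N ≤ 6) = Σ_{j=4}^{6} e^(−5) · 5^j/j! ≈ 0.4972.

0.4972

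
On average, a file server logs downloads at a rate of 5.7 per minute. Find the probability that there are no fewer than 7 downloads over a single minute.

With mean μ = 5.7 per minute,
P(N ≥ 7) = 1 − P(N ≤ 6) = 1 − Σ_{j=0}^{6} e^(−μ) μ^j/j! ≈ 0.3456.

0.3456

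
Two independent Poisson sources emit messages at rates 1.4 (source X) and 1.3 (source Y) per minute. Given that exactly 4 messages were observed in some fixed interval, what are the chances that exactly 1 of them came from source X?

0.2315

Given the total, each event is independently from source X with probability p = λ_X/(λ_X+λ_Y) = 1.4/2.7 ≈ 0.5185.
So K ~ Binomial(4, 1.4/2.7): P(K = 1) = C(4,1) · (1.4/2.7)^1 · (1.3/2.7)^3 ≈ 0.2315.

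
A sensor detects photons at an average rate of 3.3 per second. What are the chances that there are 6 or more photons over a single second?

With mean μ = 3.3 per second,
P(N ≥ 6) = 1 − P(N ≤ 5) = 1 − Σ_{j=0}^{5} e^(−μ) μ^j/j! ≈ 0.1171.

0.1171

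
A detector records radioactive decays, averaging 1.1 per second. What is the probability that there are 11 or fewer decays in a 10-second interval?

Over the interval, μ = 1.1 × 10 = 11 (a 10-second interval = 10 seconds).
P(N ≤ 11) = Σ_{j=0}^{11} e^(−μ) μ^j/j! ≈ 0.5793.

0.5793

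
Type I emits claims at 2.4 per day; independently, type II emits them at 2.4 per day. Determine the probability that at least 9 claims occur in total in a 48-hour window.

0.6204

Independent Poisson processes superpose: combined rate λ = 2.4 + 2.4 = 4.8 per day.
Over the interval, μ = 4.8 × 2 = 9.6 (a 48-hour window = 2 days).
P(N ≥ 9) = 1 − P(N ≤ 8) ≈ 0.6204.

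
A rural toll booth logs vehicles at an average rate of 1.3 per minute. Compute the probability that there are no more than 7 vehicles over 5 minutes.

0.6728

Over the interval, μ = 1.3 × 5 = 6.5 (5 minutes).
P(N ≤ 7) = Σ_{j=0}^{7} e^(−μ) μ^j/j! ≈ 0.6728.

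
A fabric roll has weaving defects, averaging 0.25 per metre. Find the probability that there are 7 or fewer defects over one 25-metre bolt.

0.7089

Over the interval, μ = 0.25 × 25 = 6.25 (a 25-metre bolt = 25 metres).
P(N ≤ 7) = Σ_{j=0}^{7} e^(−μ) μ^j/j! ≈ 0.7089.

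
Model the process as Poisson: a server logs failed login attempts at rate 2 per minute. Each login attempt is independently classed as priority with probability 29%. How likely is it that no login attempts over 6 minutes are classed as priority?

Thinning: the login attempts that are classed as priority themselves form a Poisson process with rate 0.29 × 2 = 0.58 per minute.
Over the interval, μ = 0.58 × 6 = 3.48 (6 minutes).
P(N = 0) = e^(−3.48) · 3.48^0/0! ≈ 0.0308.

0.0308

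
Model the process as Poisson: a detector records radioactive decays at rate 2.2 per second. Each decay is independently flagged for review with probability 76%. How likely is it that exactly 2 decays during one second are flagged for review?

0.2626

Thinning: the decays that are flagged for review themselves form a Poisson process with rate 0.76 × 2.2 = 1.672 per second.
So μ = 1.672.
P(N = 2) = e^(−1.672) · 1.672^2/2! ≈ 0.2626.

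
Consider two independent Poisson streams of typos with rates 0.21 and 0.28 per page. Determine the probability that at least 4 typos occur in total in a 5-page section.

0.2318

Independent Poisson processes superpose: combined rate λ = 0.21 + 0.28 = 0.49 per page.
Over the interval, μ = 0.49 × 5 = 2.45 (a 5-page section = 5 pages).
P(N ≥ 4) = 1 − P(N ≤ 3) ≈ 0.2318.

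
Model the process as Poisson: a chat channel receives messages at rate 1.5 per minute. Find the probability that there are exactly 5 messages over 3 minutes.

0.1708

Over the interval, μ = 1.5 × 3 = 4.5 (3 minutes).
P(N = 5) = e^(−μ) μ^5/5! = e^(−4.5) · 4.5^5/120 ≈ 0.1708.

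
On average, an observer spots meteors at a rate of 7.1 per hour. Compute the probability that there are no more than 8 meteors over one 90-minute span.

0.2645

Over the interval, μ = 7.1 × 1.5 = 10.65 (a 90-minute span = 1.5 hours).
P(N ≤ 8) = Σ_{j=0}^{8} e^(−μ) μ^j/j! ≈ 0.2645.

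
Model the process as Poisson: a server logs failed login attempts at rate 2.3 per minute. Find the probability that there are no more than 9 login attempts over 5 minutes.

Over the interval, μ = 2.3 × 5 = 11.5 (5 minutes).
P(N ≤ 9) = Σ_{j=0}^{9} e^(−μ) μ^j/j! ≈ 0.2888.

0.2888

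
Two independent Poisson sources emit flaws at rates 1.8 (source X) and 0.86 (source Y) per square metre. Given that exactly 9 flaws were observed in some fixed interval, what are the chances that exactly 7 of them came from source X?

0.2445

Given the total, each event is independently from source X with probability p = λ_X/(λ_X+λ_Y) = 1.8/2.66 ≈ 0.6767.
So K ~ Binomial(9, 1.8/2.66): P(K = 7) = C(9,7) · (1.8/2.66)^7 · (0.86/2.66)^2 ≈ 0.2445.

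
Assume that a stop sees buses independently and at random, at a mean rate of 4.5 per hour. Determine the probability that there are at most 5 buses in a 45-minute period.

0.8737

Over the interval, μ = 4.5 × 0.75 = 3.375 (a 45-minute period = 0.75 hours).
P(N ≤ 5) = Σ_{j=0}^{5} e^(−μ) μ^j/j! ≈ 0.8737.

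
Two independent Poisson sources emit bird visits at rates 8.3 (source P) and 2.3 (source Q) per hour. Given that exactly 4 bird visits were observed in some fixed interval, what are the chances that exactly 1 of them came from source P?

Given the total, each event is independently from source P with probability p = λ_P/(λ_P+λ_Q) = 8.3/10.6 ≈ 0.7830.
So K ~ Binomial(4, 8.3/10.6): P(K = 1) = C(4,1) · (8.3/10.6)^1 · (2.3/10.6)^3 ≈ 0.0320.

0.0320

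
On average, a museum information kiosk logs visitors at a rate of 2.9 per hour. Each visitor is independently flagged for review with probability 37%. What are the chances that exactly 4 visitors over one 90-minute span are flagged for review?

0.0559

Thinning: the visitors that are flagged for review themselves form a Poisson process with rate 0.37 × 2.9 = 1.073 per hour.
Over the interval, μ = 1.073 × 1.5 = 1.6095 (a 90-minute span = 1.5 hours).
P(N = 4) = e^(−1.6095) · 1.6095^4/4! ≈ 0.0559.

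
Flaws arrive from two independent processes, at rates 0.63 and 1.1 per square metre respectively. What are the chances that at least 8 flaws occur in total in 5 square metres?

0.6336

Independent Poisson processes superpose: combined rate λ = 0.63 + 1.1 = 1.73 per square metre.
Over the interval, μ = 1.73 × 5 = 8.65 (5 square metres).
P(N ≥ 8) = 1 − P(N ≤ 7) ≈ 0.6336.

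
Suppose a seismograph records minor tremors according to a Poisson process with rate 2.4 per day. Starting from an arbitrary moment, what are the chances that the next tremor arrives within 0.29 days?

Inter-arrival times are exponential with rate λ = 2.4 per day.
P(T ≤ 0.29) = 1 − e^(−λt) = 1 − e^(−2.4 × 0.29) = 1 − e^(−0.696) ≈ 0.5014.

0.5014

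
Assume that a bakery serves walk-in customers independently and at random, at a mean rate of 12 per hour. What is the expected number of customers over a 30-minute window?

E[N] = λt = 12 × 0.5 = 6 (a 30-minute window = 0.5 hours).

6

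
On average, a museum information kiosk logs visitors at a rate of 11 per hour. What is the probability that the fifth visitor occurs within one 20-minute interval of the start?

Over the interval, μ = 11 × 1/3 ≈ 3.66667 (a 20-minute interval = 1/3 hours).
The fifth arrival falls in the interval iff at least 5 events occur there: P(S_5 ≤ t) = P(N ≥ 5) = 1 − P(N ≤ 4) ≈ 0.3064.

0.3064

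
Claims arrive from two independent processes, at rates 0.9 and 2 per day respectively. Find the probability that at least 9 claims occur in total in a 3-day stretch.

Independent Poisson processes superpose: combined rate λ = 0.9 + 2 = 2.9 per day.
Over the interval, μ = 2.9 × 3 = 8.7 (a 3-day stretch = 3 days).
P(N ≥ 9) = 1 − P(N ≤ 8) ≈ 0.5042.

0.5042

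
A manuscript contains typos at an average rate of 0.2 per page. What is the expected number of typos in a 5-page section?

1

E[N] = λt = 0.2 × 5 = 1 (a 5-page section = 5 pages).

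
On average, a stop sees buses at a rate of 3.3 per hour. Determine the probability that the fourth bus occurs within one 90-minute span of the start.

Over the interval, μ = 3.3 × 1.5 = 4.95 (a 90-minute span = 1.5 hours).
The fourth arrival falls in the interval iff at least 4 events occur there: P(S_4 ≤ t) = P(N ≥ 4) = 1 − P(N ≤ 3) ≈ 0.7279.

0.7279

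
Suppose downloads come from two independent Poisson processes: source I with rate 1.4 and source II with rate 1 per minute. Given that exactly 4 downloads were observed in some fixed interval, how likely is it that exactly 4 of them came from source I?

0.1158

Given the total, each event is independently from source I with probability p = λ_I/(λ_I+λ_II) = 1.4/2.4 ≈ 0.5833.
So K ~ Binomial(4, 1.4/2.4): P(K = 4) = C(4,4) · (1.4/2.4)^4 · (1/2.4)^0 ≈ 0.1158.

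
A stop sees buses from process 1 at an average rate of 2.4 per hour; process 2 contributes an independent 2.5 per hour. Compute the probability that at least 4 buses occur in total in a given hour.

0.7207

Independent Poisson processes superpose: combined rate λ = 2.4 + 2.5 = 4.9 per hour.
So μ = 4.9.
P(N ≥ 4) = 1 − P(N ≤ 3) ≈ 0.7207.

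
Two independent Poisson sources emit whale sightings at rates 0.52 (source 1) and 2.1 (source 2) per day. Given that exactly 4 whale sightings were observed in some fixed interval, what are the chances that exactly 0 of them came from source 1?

Given the total, each event is independently from source 1 with probability p = λ_1/(λ_1+λ_2) = 0.52/2.62 ≈ 0.1985.
So K ~ Binomial(4, 0.52/2.62): P(K = 0) = C(4,0) · (0.52/2.62)^0 · (2.1/2.62)^4 ≈ 0.4127.

0.4127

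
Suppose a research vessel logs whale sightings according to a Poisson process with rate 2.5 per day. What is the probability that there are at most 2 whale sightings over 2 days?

0.1247

Over the interval, μ = 2.5 × 2 = 5 (2 days).
P(N ≤ 2) = Σ_{j=0}^{2} e^(−μ) μ^j/j! ≈ 0.1247.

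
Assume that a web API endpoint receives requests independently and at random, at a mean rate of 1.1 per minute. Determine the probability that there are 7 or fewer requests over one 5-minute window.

Over the interval, μ = 1.1 × 5 = 5.5 (a 5-minute window = 5 minutes).
P(N ≤ 7) = Σ_{j=0}^{7} e^(−μ) μ^j/j! ≈ 0.8095.

0.8095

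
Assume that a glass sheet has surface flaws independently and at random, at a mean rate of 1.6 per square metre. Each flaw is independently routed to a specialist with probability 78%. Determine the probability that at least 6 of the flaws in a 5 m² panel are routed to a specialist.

0.5921

Thinning: the flaws that are routed to a specialist themselves form a Poisson process with rate 0.78 × 1.6 = 1.248 per square metre.
Over the interval, μ = 1.248 × 5 = 6.24 (a 5 m² panel = 5 square metres).
P(N ≥ 6) = 1 − P(N ≤ 5) ≈ 0.5921.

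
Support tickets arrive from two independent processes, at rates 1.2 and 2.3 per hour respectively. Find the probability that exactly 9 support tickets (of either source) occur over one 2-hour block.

0.1014

Independent Poisson processes superpose: combined rate λ = 1.2 + 2.3 = 3.5 per hour.
Over the interval, μ = 3.5 × 2 = 7 (a 2-hour block = 2 hours).
P(N = 9) = e^(−7) · 7^9/9! ≈ 0.1014.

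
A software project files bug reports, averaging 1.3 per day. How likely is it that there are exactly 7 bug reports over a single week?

0.1145

Over the interval, μ = 1.3 × 7 = 9.1 (a week = 7 days).
P(N = 7) = e^(−μ) μ^7/7! = e^(−9.1) · 9.1^7/5040 ≈ 0.1145.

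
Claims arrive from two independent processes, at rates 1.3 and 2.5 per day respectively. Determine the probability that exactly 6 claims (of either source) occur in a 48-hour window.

0.1339

Independent Poisson processes superpose: combined rate λ = 1.3 + 2.5 = 3.8 per day.
Over the interval, μ = 3.8 × 2 = 7.6 (a 48-hour window = 2 days).
P(N = 6) = e^(−7.6) · 7.6^6/6! ≈ 0.1339.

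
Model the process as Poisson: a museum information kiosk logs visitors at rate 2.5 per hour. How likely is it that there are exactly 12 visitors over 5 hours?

0.1132

Over the interval, μ = 2.5 × 5 = 12.5 (5 hours).
P(N = 12) = e^(−μ) μ^12/12! = e^(−12.5) · 12.5^12/479001600 ≈ 0.1132.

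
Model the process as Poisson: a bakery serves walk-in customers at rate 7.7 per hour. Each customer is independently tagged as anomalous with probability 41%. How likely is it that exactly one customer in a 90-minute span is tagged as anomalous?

0.0416

Thinning: the customers that are tagged as anomalous themselves form a Poisson process with rate 0.41 × 7.7 = 3.157 per hour.
Over the interval, μ = 3.157 × 1.5 = 4.7355 (a 90-minute span = 1.5 hours).
P(N = 1) = e^(−4.7355) · 4.7355^1/1! ≈ 0.0416.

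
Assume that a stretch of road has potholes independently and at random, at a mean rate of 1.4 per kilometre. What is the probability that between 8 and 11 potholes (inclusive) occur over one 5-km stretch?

Over the interval, μ = 1.4 × 5 = 7 (a 5-km stretch = 5 kilometres).
P(8 ≤ N ≤ 11) = Σ_{j=8}^{11} e^(−7) · 7^j/j! ≈ 0.3479.

0.3479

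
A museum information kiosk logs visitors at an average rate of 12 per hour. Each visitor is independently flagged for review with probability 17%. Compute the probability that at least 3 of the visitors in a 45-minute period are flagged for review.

0.1987

Thinning: the visitors that are flagged for review themselves form a Poisson process with rate 0.17 × 12 = 2.04 per hour.
Over the interval, μ = 2.04 × 0.75 = 1.53 (a 45-minute period = 0.75 hours).
P(N ≥ 3) = 1 − P(N ≤ 2) ≈ 0.1987.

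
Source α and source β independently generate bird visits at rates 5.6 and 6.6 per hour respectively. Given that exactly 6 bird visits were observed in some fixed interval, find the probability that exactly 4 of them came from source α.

0.1949

Given the total, each event is independently from source α with probability p = λ_α/(λ_α+λ_β) = 5.6/12.2 ≈ 0.4590.
So K ~ Binomial(6, 5.6/12.2): P(K = 4) = C(6,4) · (5.6/12.2)^4 · (6.6/12.2)^2 ≈ 0.1949.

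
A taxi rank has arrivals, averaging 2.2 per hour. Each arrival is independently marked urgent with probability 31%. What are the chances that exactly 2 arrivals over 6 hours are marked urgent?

Thinning: the arrivals that are marked urgent themselves form a Poisson process with rate 0.31 × 2.2 = 0.682 per hour.
Over the interval, μ = 0.682 × 6 = 4.092 (6 hours).
P(N = 2) = e^(−4.092) · 4.092^2/2! ≈ 0.1399.

0.1399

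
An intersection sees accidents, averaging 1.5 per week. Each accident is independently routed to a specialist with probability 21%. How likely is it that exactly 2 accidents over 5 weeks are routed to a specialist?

0.2568

Thinning: the accidents that are routed to a specialist themselves form a Poisson process with rate 0.21 × 1.5 = 0.315 per week.
Over the interval, μ = 0.315 × 5 = 1.575 (5 weeks).
P(N = 2) = e^(−1.575) · 1.575^2/2! ≈ 0.2568.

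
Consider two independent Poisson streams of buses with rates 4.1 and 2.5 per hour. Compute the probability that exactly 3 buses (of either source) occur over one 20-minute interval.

0.1966

Independent Poisson processes superpose: combined rate λ = 4.1 + 2.5 = 6.6 per hour.
Over the interval, μ = 6.6 × 1/3 = 2.2 (a 20-minute interval = 1/3 hours).
P(N = 3) = e^(−2.2) · 2.2^3/3! ≈ 0.1966.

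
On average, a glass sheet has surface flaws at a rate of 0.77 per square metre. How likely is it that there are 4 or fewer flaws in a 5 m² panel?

0.6581

Over the interval, μ = 0.77 × 5 = 3.85 (a 5 m² panel = 5 square metres).
P(N ≤ 4) = Σ_{j=0}^{4} e^(−μ) μ^j/j! ≈ 0.6581.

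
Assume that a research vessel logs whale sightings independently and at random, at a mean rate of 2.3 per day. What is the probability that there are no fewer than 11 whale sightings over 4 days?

0.3180

Over the interval, μ = 2.3 × 4 = 9.2 (4 days).
P(N ≥ 11) = 1 − P(N ≤ 10) = 1 − Σ_{j=0}^{10} e^(−μ) μ^j/j! ≈ 0.3180.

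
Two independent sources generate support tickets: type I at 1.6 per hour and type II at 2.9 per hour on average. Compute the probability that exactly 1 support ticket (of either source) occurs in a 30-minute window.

Independent Poisson processes superpose: combined rate λ = 1.6 + 2.9 = 4.5 per hour.
Over the interval, μ = 4.5 × 0.5 = 2.25 (a 30-minute window = 0.5 hours).
P(N = 1) = e^(−2.25) · 2.25^1/1! ≈ 0.2371.

0.2371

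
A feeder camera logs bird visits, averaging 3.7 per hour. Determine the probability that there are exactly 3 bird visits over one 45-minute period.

Over the interval, μ = 3.7 × 0.75 = 2.775 (a 45-minute period = 0.75 hours).
P(N = 3) = e^(−μ) μ^3/3! = e^(−2.775) · 2.775^3/6 ≈ 0.2221.

0.2221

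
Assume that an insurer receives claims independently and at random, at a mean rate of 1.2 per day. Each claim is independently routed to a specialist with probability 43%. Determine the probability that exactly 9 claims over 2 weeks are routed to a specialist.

0.1076

Thinning: the claims that are routed to a specialist themselves form a Poisson process with rate 0.43 × 1.2 = 0.516 per day.
Over the interval, μ = 0.516 × 14 = 7.224 (2 weeks = 14 days).
P(N = 9) = e^(−7.224) · 7.224^9/9! ≈ 0.1076.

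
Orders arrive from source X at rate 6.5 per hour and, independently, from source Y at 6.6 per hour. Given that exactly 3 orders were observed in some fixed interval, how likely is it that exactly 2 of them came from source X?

0.3721

Given the total, each event is independently from source X with probability p = λ_X/(λ_X+λ_Y) = 6.5/13.1 ≈ 0.4962.
So K ~ Binomial(3, 6.5/13.1): P(K = 2) = C(3,2) · (6.5/13.1)^2 · (6.6/13.1)^1 ≈ 0.3721.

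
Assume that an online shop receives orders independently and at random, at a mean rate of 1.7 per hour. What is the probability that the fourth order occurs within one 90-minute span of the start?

0.2532

Over the interval, μ = 1.7 × 1.5 = 2.55 (a 90-minute span = 1.5 hours).
The fourth arrival falls in the interval iff at least 4 events occur there: P(S_4 ≤ t) = P(N ≥ 4) = 1 − P(N ≤ 3) ≈ 0.2532.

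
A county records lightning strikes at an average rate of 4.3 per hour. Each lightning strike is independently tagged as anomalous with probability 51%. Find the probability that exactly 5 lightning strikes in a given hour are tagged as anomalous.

0.0472

Thinning: the lightning strikes that are tagged as anomalous themselves form a Poisson process with rate 0.51 × 4.3 = 2.193 per hour.
So μ = 2.193.
P(N = 5) = e^(−2.193) · 2.193^5/5! ≈ 0.0472.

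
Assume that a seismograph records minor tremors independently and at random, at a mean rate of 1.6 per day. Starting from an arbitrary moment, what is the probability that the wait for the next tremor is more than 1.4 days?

The wait for the next event is exponential with rate λ = 1.6 per day.
P(T > 1.4) = e^(−λt) = e^(−1.6 × 1.4) = e^(−2.24) ≈ 0.1065.

0.1065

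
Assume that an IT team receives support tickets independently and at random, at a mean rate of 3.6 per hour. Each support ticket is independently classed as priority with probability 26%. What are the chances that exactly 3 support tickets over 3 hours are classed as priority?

0.2226

Thinning: the support tickets that are classed as priority themselves form a Poisson process with rate 0.26 × 3.6 = 0.936 per hour.
Over the interval, μ = 0.936 × 3 = 2.808 (3 hours).
P(N = 3) = e^(−2.808) · 2.808^3/3! ≈ 0.2226.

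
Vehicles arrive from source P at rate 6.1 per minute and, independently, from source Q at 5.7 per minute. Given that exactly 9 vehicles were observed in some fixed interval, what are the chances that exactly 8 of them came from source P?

0.0222

Given the total, each event is independently from source P with probability p = λ_P/(λ_P+λ_Q) = 6.1/11.8 ≈ 0.5169.
So K ~ Binomial(9, 6.1/11.8): P(K = 8) = C(9,8) · (6.1/11.8)^8 · (5.7/11.8)^1 ≈ 0.0222.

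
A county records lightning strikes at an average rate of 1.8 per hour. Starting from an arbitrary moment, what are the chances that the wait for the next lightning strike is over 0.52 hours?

The wait for the next event is exponential with rate λ = 1.8 per hour.
P(T > 0.52) = e^(−λt) = e^(−1.8 × 0.52) = e^(−0.936) ≈ 0.3922.

0.3922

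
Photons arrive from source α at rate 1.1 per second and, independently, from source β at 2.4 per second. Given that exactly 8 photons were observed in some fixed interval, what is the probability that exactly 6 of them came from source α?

0.0127

Given the total, each event is independently from source α with probability p = λ_α/(λ_α+λ_β) = 1.1/3.5 ≈ 0.3143.
So K ~ Binomial(8, 1.1/3.5): P(K = 6) = C(8,6) · (1.1/3.5)^6 · (2.4/3.5)^2 ≈ 0.0127.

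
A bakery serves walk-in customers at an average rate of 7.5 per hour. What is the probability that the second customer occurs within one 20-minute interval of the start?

Over the interval, μ = 7.5 × 1/3 = 2.5 (a 20-minute interval = 1/3 hours).
The second arrival falls in the interval iff at least 2 events occur there: P(S_2 ≤ t) = P(N ≥ 2) = 1 − P(N ≤ 1) ≈ 0.7127.

0.7127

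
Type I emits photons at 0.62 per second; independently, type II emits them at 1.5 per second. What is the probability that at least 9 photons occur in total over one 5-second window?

0.7306

Independent Poisson processes superpose: combined rate λ = 0.62 + 1.5 = 2.12 per second.
Over the interval, μ = 2.12 × 5 = 10.6 (a 5-second window = 5 seconds).
P(N ≥ 9) = 1 − P(N ≤ 8) ≈ 0.7306.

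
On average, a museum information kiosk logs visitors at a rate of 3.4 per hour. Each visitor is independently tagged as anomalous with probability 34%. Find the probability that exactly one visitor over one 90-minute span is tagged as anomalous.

0.3062

Thinning: the visitors that are tagged as anomalous themselves form a Poisson process with rate 0.34 × 3.4 = 1.156 per hour.
Over the interval, μ = 1.156 × 1.5 = 1.734 (a 90-minute span = 1.5 hours).
P(N = 1) = e^(−1.734) · 1.734^1/1! ≈ 0.3062.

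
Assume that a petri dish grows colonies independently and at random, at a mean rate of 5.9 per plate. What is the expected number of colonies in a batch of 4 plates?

23.6

E[N] = λt = 5.9 × 4 = 23.6 (a batch of 4 plates = 4 plates).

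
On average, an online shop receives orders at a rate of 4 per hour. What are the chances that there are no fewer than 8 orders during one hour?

0.0511

With mean μ = 4 per hour,
P(N ≥ 8) = 1 − P(N ≤ 7) = 1 − Σ_{j=0}^{7} e^(−μ) μ^j/j! ≈ 0.0511.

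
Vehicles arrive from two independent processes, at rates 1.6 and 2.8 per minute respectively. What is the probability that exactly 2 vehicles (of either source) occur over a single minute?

Independent Poisson processes superpose: combined rate λ = 1.6 + 2.8 = 4.4 per minute.
So μ = 4.4.
P(N = 2) = e^(−4.4) · 4.4^2/2! ≈ 0.1188.

0.1188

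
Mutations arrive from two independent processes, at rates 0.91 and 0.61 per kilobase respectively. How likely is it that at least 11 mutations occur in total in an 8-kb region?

Independent Poisson processes superpose: combined rate λ = 0.91 + 0.61 = 1.52 per kilobase.
Over the interval, μ = 1.52 × 8 = 12.16 (an 8-kb region = 8 kilobases).
P(N ≥ 11) = 1 − P(N ≤ 10) ≈ 0.6693.

0.6693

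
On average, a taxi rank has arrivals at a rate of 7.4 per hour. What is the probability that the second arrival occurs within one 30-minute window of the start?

Over the interval, μ = 7.4 × 0.5 = 3.7 (a 30-minute window = 0.5 hours).
The second arrival falls in the interval iff at least 2 events occur there: P(S_2 ≤ t) = P(N ≥ 2) = 1 − P(N ≤ 1) ≈ 0.8838.

0.8838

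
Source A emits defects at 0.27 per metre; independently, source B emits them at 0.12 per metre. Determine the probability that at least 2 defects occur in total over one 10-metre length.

Independent Poisson processes superpose: combined rate λ = 0.27 + 0.12 = 0.39 per metre.
Over the interval, μ = 0.39 × 10 = 3.9 (a 10-metre length = 10 metres).
P(N ≥ 2) = 1 − P(N ≤ 1) ≈ 0.9008.

0.9008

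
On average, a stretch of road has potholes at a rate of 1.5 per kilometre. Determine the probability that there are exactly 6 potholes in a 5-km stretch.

Over the interval, μ = 1.5 × 5 = 7.5 (a 5-km stretch = 5 kilometres).
P(N = 6) = e^(−μ) μ^6/6! = e^(−7.5) · 7.5^6/720 ≈ 0.1367.

0.1367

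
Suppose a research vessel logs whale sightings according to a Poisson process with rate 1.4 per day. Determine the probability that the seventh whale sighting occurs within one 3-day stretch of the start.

0.1325

Over the interval, μ = 1.4 × 3 = 4.2 (a 3-day stretch = 3 days).
The seventh arrival falls in the interval iff at least 7 events occur there: P(S_7 ≤ t) = P(N ≥ 7) = 1 − P(N ≤ 6) ≈ 0.1325.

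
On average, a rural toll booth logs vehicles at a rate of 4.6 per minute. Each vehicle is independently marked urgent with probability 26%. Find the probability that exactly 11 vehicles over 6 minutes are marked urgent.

Thinning: the vehicles that are marked urgent themselves form a Poisson process with rate 0.26 × 4.6 = 1.196 per minute.
Over the interval, μ = 1.196 × 6 = 7.176 (6 minutes).
P(N = 11) = e^(−7.176) · 7.176^11/11! ≈ 0.0498.

0.0498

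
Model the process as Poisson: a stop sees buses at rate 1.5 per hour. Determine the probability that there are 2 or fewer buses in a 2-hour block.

Over the interval, μ = 1.5 × 2 = 3 (a 2-hour block = 2 hours).
P(N ≤ 2) = Σ_{j=0}^{2} e^(−μ) μ^j/j! ≈ 0.4232.

0.4232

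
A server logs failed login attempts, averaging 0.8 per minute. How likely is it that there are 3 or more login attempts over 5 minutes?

0.7619

Over the interval, μ = 0.8 × 5 = 4 (5 minutes).
P(N ≥ 3) = 1 − P(N ≤ 2) = 1 − Σ_{j=0}^{2} e^(−μ) μ^j/j! ≈ 0.7619.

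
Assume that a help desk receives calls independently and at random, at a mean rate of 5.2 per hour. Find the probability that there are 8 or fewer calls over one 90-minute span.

0.6204

Over the interval, μ = 5.2 × 1.5 = 7.8 (a 90-minute span = 1.5 hours).
P(N ≤ 8) = Σ_{j=0}^{8} e^(−μ) μ^j/j! ≈ 0.6204.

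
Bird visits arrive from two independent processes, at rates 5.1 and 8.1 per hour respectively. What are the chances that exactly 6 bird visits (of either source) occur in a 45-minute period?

0.0656

Independent Poisson processes superpose: combined rate λ = 5.1 + 8.1 = 13.2 per hour.
Over the interval, μ = 13.2 × 0.75 = 9.9 (a 45-minute period = 0.75 hours).
P(N = 6) = e^(−9.9) · 9.9^6/6! ≈ 0.0656.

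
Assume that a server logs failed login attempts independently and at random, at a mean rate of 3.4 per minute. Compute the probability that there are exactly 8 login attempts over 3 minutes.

0.1080

Over the interval, μ = 3.4 × 3 = 10.2 (3 minutes).
P(N = 8) = e^(−μ) μ^8/8! = e^(−10.2) · 10.2^8/40320 ≈ 0.1080.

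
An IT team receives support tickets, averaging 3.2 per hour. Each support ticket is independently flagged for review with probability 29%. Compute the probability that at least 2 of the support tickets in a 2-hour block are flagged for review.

0.5536

Thinning: the support tickets that are flagged for review themselves form a Poisson process with rate 0.29 × 3.2 = 0.928 per hour.
Over the interval, μ = 0.928 × 2 = 1.856 (a 2-hour block = 2 hours).
P(N ≥ 2) = 1 − P(N ≤ 1) ≈ 0.5536.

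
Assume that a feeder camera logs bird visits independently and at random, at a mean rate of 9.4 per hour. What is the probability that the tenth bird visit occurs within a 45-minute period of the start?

0.1746

Over the interval, μ = 9.4 × 0.75 = 7.05 (a 45-minute period = 0.75 hours).
The tenth arrival falls in the interval iff at least 10 events occur there: P(S_10 ≤ t) = P(N ≥ 10) = 1 − P(N ≤ 9) ≈ 0.1746.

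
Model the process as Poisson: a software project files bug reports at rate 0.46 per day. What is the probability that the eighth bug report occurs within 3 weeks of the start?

Over the interval, μ = 0.46 × 21 = 9.66 (3 weeks = 21 days).
The eighth arrival falls in the interval iff at least 8 events occur there: P(S_8 ≤ t) = P(N ≥ 8) = 1 − P(N ≤ 7) ≈ 0.7476.

0.7476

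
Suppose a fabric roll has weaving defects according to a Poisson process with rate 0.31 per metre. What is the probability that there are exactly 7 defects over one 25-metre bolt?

0.1435

Over the interval, μ = 0.31 × 25 = 7.75 (a 25-metre bolt = 25 metres).
P(N = 7) = e^(−μ) μ^7/7! = e^(−7.75) · 7.75^7/5040 ≈ 0.1435.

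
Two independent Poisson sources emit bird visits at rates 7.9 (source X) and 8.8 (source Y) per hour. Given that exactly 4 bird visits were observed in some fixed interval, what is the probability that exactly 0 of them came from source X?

Given the total, each event is independently from source X with probability p = λ_X/(λ_X+λ_Y) = 7.9/16.7 ≈ 0.4731.
So K ~ Binomial(4, 7.9/16.7): P(K = 0) = C(4,0) · (7.9/16.7)^0 · (8.8/16.7)^4 ≈ 0.0771.

0.0771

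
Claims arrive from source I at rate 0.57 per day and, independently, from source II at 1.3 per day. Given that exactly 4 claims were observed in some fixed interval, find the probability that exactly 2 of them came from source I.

0.2694

Given the total, each event is independently from source I with probability p = λ_I/(λ_I+λ_II) = 0.57/1.87 ≈ 0.3048.
So K ~ Binomial(4, 0.57/1.87): P(K = 2) = C(4,2) · (0.57/1.87)^2 · (1.3/1.87)^2 ≈ 0.2694.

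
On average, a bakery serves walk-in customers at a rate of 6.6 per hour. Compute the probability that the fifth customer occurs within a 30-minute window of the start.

Over the interval, μ = 6.6 × 0.5 = 3.3 (a 30-minute window = 0.5 hours).
The fifth arrival falls in the interval iff at least 5 events occur there: P(S_5 ≤ t) = P(N ≥ 5) = 1 − P(N ≤ 4) ≈ 0.2374.

0.2374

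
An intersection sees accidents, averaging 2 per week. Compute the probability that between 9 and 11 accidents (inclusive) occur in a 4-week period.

0.2955

Over the interval, μ = 2 × 4 = 8 (a 4-week period = 4 weeks).
P(9 ≤ N ≤ 11) = Σ_{j=9}^{11} e^(−8) · 8^j/j! ≈ 0.2955.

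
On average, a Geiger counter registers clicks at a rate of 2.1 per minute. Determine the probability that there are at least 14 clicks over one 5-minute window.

Over the interval, μ = 2.1 × 5 = 10.5 (a 5-minute window = 5 minutes).
P(N ≥ 14) = 1 − P(N ≤ 13) = 1 − Σ_{j=0}^{13} e^(−μ) μ^j/j! ≈ 0.1747.

0.1747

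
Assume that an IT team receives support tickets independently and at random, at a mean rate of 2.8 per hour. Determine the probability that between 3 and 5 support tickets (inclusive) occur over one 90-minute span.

0.5429

Over the interval, μ = 2.8 × 1.5 = 4.2 (a 90-minute span = 1.5 hours).
P(3 ≤ N ≤ 5) = Σ_{j=3}^{5} e^(−4.2) · 4.2^j/j! ≈ 0.5429.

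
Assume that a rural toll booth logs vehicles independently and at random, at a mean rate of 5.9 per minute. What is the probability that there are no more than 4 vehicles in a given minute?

0.2987

With mean μ = 5.9 per minute,
P(N ≤ 4) = Σ_{j=0}^{4} e^(−μ) μ^j/j! ≈ 0.2987.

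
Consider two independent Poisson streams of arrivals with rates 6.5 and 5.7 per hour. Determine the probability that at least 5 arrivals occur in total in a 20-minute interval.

0.3842

Independent Poisson processes superpose: combined rate λ = 6.5 + 5.7 = 12.2 per hour.
Over the interval, μ = 12.2 × 1/3 ≈ 4.06667 (a 20-minute interval = 1/3 hours).
P(N ≥ 5) = 1 − P(N ≤ 4) ≈ 0.3842.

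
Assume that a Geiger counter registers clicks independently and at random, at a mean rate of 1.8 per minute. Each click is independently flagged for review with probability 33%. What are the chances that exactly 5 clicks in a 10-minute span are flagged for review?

Thinning: the clicks that are flagged for review themselves form a Poisson process with rate 0.33 × 1.8 = 0.594 per minute.
Over the interval, μ = 0.594 × 10 = 5.94 (a 10-minute span = 10 minutes).
P(N = 5) = e^(−5.94) · 5.94^5/5! ≈ 0.1622.

0.1622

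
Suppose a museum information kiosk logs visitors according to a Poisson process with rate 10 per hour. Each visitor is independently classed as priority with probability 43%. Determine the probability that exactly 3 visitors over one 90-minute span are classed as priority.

Thinning: the visitors that are classed as priority themselves form a Poisson process with rate 0.43 × 10 = 4.3 per hour.
Over the interval, μ = 4.3 × 1.5 = 6.45 (a 90-minute span = 1.5 hours).
P(N = 3) = e^(−6.45) · 6.45^3/3! ≈ 0.0707.

0.0707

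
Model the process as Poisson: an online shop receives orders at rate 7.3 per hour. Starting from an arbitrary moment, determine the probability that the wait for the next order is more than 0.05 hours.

The wait for the next event is exponential with rate λ = 7.3 per hour.
P(T > 0.05) = e^(−λt) = e^(−7.3 × 0.05) = e^(−0.365) ≈ 0.6942.

0.6942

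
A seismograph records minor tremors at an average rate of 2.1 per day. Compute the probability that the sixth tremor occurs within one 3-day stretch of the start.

Over the interval, μ = 2.1 × 3 = 6.3 (a 3-day stretch = 3 days).
The sixth arrival falls in the interval iff at least 6 events occur there: P(S_6 ≤ t) = P(N ≥ 6) = 1 − P(N ≤ 5) ≈ 0.6012.

0.6012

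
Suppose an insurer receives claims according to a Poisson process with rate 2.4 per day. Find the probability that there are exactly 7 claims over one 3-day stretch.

0.1486

Over the interval, μ = 2.4 × 3 = 7.2 (a 3-day stretch = 3 days).
P(N = 7) = e^(−μ) μ^7/7! = e^(−7.2) · 7.2^7/5040 ≈ 0.1486.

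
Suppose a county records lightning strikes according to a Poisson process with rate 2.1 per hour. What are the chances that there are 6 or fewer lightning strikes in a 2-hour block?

Over the interval, μ = 2.1 × 2 = 4.2 (a 2-hour block = 2 hours).
P(N ≤ 6) = Σ_{j=0}^{6} e^(−μ) μ^j/j! ≈ 0.8675.

0.8675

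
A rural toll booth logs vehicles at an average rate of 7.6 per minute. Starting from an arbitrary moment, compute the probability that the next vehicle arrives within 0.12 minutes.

Inter-arrival times are exponential with rate λ = 7.6 per minute.
P(T ≤ 0.12) = 1 − e^(−λt) = 1 − e^(−7.6 × 0.12) = 1 − e^(−0.912) ≈ 0.5983.

0.5983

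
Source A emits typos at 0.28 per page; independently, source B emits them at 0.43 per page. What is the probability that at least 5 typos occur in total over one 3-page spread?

Independent Poisson processes superpose: combined rate λ = 0.28 + 0.43 = 0.71 per page.
Over the interval, μ = 0.71 × 3 = 2.13 (a 3-page spread = 3 pages).
P(N ≥ 5) = 1 − P(N ≤ 4) ≈ 0.0651.

0.0651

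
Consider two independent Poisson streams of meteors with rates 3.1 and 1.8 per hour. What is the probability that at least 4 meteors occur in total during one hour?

0.7207

Independent Poisson processes superpose: combined rate λ = 3.1 + 1.8 = 4.9 per hour.
So μ = 4.9.
P(N ≥ 4) = 1 − P(N ≤ 3) ≈ 0.7207.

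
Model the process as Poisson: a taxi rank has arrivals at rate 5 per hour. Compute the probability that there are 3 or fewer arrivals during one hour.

0.2650

With mean μ = 5 per hour,
P(N ≤ 3) = Σ_{j=0}^{3} e^(−μ) μ^j/j! ≈ 0.2650.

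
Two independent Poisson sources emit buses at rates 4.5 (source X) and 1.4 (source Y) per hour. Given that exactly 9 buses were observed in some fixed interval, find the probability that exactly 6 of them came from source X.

0.2209

Given the total, each event is independently from source X with probability p = λ_X/(λ_X+λ_Y) = 4.5/5.9 ≈ 0.7627.
So K ~ Binomial(9, 4.5/5.9): P(K = 6) = C(9,6) · (4.5/5.9)^6 · (1.4/5.9)^3 ≈ 0.2209.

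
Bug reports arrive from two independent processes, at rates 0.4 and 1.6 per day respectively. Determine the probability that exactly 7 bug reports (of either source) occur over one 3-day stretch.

Independent Poisson processes superpose: combined rate λ = 0.4 + 1.6 = 2 per day.
Over the interval, μ = 2 × 3 = 6 (a 3-day stretch = 3 days).
P(N = 7) = e^(−6) · 6^7/7! ≈ 0.1377.

0.1377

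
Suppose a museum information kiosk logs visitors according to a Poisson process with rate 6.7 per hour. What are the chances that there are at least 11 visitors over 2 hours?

0.7811

Over the interval, μ = 6.7 × 2 = 13.4 (2 hours).
P(N ≥ 11) = 1 − P(N ≤ 10) = 1 − Σ_{j=0}^{10} e^(−μ) μ^j/j! ≈ 0.7811.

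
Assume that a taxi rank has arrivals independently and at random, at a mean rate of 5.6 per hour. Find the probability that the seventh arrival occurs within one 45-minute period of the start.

0.1325

Over the interval, μ = 5.6 × 0.75 = 4.2 (a 45-minute period = 0.75 hours).
The seventh arrival falls in the interval iff at least 7 events occur there: P(S_7 ≤ t) = P(N ≥ 7) = 1 − P(N ≤ 6) ≈ 0.1325.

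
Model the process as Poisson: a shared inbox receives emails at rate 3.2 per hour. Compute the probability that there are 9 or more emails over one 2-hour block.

Over the interval, μ = 3.2 × 2 = 6.4 (a 2-hour block = 2 hours).
P(N ≥ 9) = 1 − P(N ≤ 8) = 1 − Σ_{j=0}^{8} e^(−μ) μ^j/j! ≈ 0.1967.

0.1967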